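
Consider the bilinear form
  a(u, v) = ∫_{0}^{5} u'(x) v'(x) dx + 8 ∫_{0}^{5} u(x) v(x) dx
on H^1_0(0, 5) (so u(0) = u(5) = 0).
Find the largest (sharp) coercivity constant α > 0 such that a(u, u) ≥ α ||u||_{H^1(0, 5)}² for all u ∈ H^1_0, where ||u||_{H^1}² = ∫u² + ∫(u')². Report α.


α = 1

Coercivity of a(·,·) on H^1_0(0, 5) means a(u, u) ≥ α ||u||_{H^1}² for every u ∈ H^1_0.
The interval has length L = 5, and Poincaré/coercivity depend only on L. Here a(u, u) = ∫(u')² + (8)·∫u².
Here c = 8 ≥ 1, so a(u,u) = ∫(u')² + c∫u² ≥ ∫(u')² + ∫u² = ||u||_{H^1}², i.e. α = 1 works. No larger α is possible: a(u,u) ≥ α||u||_{H^1}² means (1−α)∫(u')² ≥ (α−c)∫u², and for the modes u_n = sin(nπ(x−x₀)/L) (x₀ the left endpoint) one has ∫u_n²/∫(u_n')² = (L/(nπ))² → 0, so a(u_n,u_n)/||u_n||_{H^1}² → 1. Hence the optimal constant is α = 1.
Therefore α = 1.


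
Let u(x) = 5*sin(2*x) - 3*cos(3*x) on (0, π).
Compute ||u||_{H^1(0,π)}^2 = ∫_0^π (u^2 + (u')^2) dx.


||u||_{H^1(0,π)}^2 = 240 + 215*π/2

u'(x) = 9*sin(3*x) + 10*cos(2*x).
Expand u² and (u')² and integrate term by term on (0, π), using: for integers n ≥ 1, ∫_0^π sin²(nx) dx = ∫_0^π cos²(nx) dx = π/2; for n ≠ n', ∫_0^π sin(nx)sin(n'x) dx = ∫_0^π cos(nx)cos(n'x) dx = 0; and by product-to-sum, ∫_0^π sin(nx)cos(n'x) dx = ½∫_0^π [sin((n+n')x) + sin((n−n')x)] dx, which is 0 when n+n' is even and 2n/(n²−n'²) when n+n' is odd (it need not vanish on (0, π)).
  u² squared terms: (-3)²·∫cos(3x)² dx = 9·π/2 = 9*π/2;  (5)²·∫sin(2x)² dx = 25·π/2 = 25*π/2.
  u² cross terms: 2·(-3)·(5)·∫cos(3x)·sin(2x) dx = -30·(-4/5) = 24.
  So ∫_0^π u² dx = 9*π/2 + 25*π/2 + 24 = 24 + 17*π.
  (u')² squared terms: (9)²·∫sin(3x)² dx = 81·π/2 = 81*π/2;  (10)²·∫cos(2x)² dx = 100·π/2 = 50*π.
  (u')² cross terms: 2·(9)·(10)·∫sin(3x)·cos(2x) dx = 180·(6/5) = 216.
  So ∫_0^π (u')² dx = 81*π/2 + 50*π + 216 = 216 + 181*π/2.
||u||_{H^1}^2 = (24 + 17*π) + (216 + 181*π/2) = 240 + 215*π/2.


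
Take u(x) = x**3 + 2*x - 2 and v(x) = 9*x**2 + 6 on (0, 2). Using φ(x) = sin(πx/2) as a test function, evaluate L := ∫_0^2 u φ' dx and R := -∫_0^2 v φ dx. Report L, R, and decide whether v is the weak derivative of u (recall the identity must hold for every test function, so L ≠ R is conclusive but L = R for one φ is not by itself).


LHS = -32/π + 96/π^3, RHS = -96/π + 288/π^3. No, v is not the weak derivative of u.

u(x) = x**3 + 2*x - 2, classical derivative u'(x) = 3*x**2 + 2.
φ(x) = sin(πx/2), so φ'(x) = π*cos(π*x/2)/2.
Note φ(0) = φ(2) = 0, so the boundary term u·φ vanishes.
LHS = ∫_0^2 u(x) φ'(x) dx = ∫_0^2 (π*x^3*cos(π*x/2)/2 + π*x*cos(π*x/2) - π*cos(π*x/2)) dx. Term by term:
  ∫_0^2 -π*cos(π*x/2) dx = 0;  ∫_0^2 π*x*cos(π*x/2) dx = -8/π;  ∫_0^2 π*x^3*cos(π*x/2)/2 dx = -24/π + 96/π^3.
Sum: 0 − 8/π + -24/π + 96/π^3 = -32/π + 96/π^3.
So LHS = -32/π + 96/π^3.
∫_0^2 v(x) φ(x) dx = ∫_0^2 (9*x^2*sin(π*x/2) + 6*sin(π*x/2)) dx. Term by term:
  ∫_0^2 6*sin(π*x/2) dx = 24/π;  ∫_0^2 9*x^2*sin(π*x/2) dx = -288/π^3 + 72/π.
Sum: 24/π + -288/π^3 + 72/π = -288/π^3 + 96/π.
So RHS = -∫_0^2 v(x) φ(x) dx = -96/π + 288/π^3.
LHS − RHS = -192/π^3 + 64/π ≠ 0, so the identity fails.
(For a valid weak derivative the identity must hold for EVERY test function, in particular this one. The failure shows v is NOT the weak derivative of u.)
Correct weak derivative would be u'(x) = 3*x**2 + 2.


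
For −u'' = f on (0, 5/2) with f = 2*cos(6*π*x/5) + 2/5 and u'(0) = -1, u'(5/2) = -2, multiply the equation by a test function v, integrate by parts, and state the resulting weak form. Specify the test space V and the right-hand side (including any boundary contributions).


V = H^1(0, 5/2) (v unrestricted at boundary; u is determined up to an additive constant); weak form: ∫_0^5/2 u'v' dx = ∫_0^5/2 (2*cos(6*π*x/5) + 2/5) v dx − 2·v(5/2) + v(0) for all v ∈ V.

Multiply both sides by a test function v and integrate from 0 to 5/2:
  ∫_0^5/2 −u''(x) v(x) dx = ∫_0^5/2 f(x) v(x) dx.
Integrate the LHS by parts once:
  ∫_0^5/2 −u'' v dx = −[u'(x) v(x)]_0^5/2 + ∫_0^5/2 u'(x) v'(x) dx.
Thus ∫_0^5/2 u'(x) v'(x) dx = ∫_0^5/2 f(x) v(x) dx + [u'(x) v(x)]_0^5/2.
Choose V so that boundary terms are either known or forced to vanish.
u has inhomogeneous Neumann u'(0) = -1, u'(5/2) = -2. [u' v]_0^5/2 = (-2)·v(5/2) − (-1)·v(0) = − 2·v(5/2) + v(0). Take V = H^1(0, 5/2); boundary term becomes part of RHS.
Weak formulation: find u (satisfying any essential BC) such that ∫_0^5/2 u'(x) v'(x) dx = ∫_0^5/2 f v dx − 2·v(5/2) + v(0) for all v ∈ V (Neumann data are natural BCs: they enter the RHS as boundary terms).
Substituting f(x) = 2*cos(6*π*x/5) + 2/5, the right-hand side is ∫_0^5/2 (2*cos(6*π*x/5) + 2/5) v dx − 2·v(5/2) + v(0).
Compatibility check (pure Neumann): taking v ≡ 1 ∈ V gives 0 = ∫_0^5/2 f dx + (-2) − (-1), i.e. ∫_0^5/2 f dx must equal u'(0) − u'(5/2) = 1. Indeed ∫_0^5/2 (2*cos(6*π*x/5) + 2/5) dx = 1, so the data are compatible. The solution is then unique only up to an additive constant (fix it e.g. by requiring ∫_0^5/2 u dx = 0).


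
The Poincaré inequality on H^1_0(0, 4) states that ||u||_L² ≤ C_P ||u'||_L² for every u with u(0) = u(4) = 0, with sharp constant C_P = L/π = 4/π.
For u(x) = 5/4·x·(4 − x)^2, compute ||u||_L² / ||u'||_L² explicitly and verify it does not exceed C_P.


||u||_L² / ||u'||_L² = 2*sqrt(14)/7 < C_P = 4/π.

u(x) = 5/4·x·(4 − x)^2, so u'(x) = 5*(x/4 - 1)*(3*x - 4).
u(x) = 5/4·x·(4 − x)^2 vanishes at x = 0 and x = 4, so u ∈ H^1_0(0, 4). Differentiate via the product rule and integrate the resulting polynomials term by term.
  ∫_0^4 u² dx = ∫_0^4 (25*x^6/16 - 25*x^5 + 150*x^4 - 400*x^3 + 400*x^2) dx. Term by term:
    ∫_0^4 25*x^6/16 dx = 25600/7;  ∫_0^4 -25*x^5 dx = -51200/3;  ∫_0^4 150*x^4 dx = 30720;
    ∫_0^4 -400*x^3 dx = -25600;  ∫_0^4 400*x^2 dx = 25600/3.
  Sum: 25600/7 − 51200/3 + 30720 − 25600 + 25600/3 = 5120/21.
  ∫_0^4 (u')² dx = ∫_0^4 (225*x^4/16 - 150*x^3 + 550*x^2 - 800*x + 400) dx. Term by term:
    ∫_0^4 225*x^4/16 dx = 2880;  ∫_0^4 -150*x^3 dx = -9600;  ∫_0^4 550*x^2 dx = 35200/3;
    ∫_0^4 -800*x dx = -6400;  ∫_0^4 400 dx = 1600.
  Sum: 2880 − 9600 + 35200/3 − 6400 + 1600 = 640/3.
∫_0^4 u² dx = 5120/21, so ||u||_L² = 32*sqrt(105)/21.
∫_0^4 (u')² dx = 640/3, so ||u'||_L² = 8*sqrt(30)/3.
Ratio ||u||_L² / ||u'||_L² = 2*sqrt(14)/7.
Sharp Poincaré constant on H^1_0(0, 4) is C_P = L/π = 4/π, achieved by sin(π/4·x).
A polynomial bump cannot attain the sharp Poincaré constant (only the first sine eigenfunction does), so the ratio is strictly less than C_P, consistent with ||u||_L² ≤ C_P ||u'||_L².


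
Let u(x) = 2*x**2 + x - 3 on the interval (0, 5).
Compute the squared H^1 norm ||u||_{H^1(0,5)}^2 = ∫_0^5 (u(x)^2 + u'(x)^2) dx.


||u||_{H^1}^2 = 10225/3

The H^1 norm (squared) on an interval (0, L) is
  ||u||_{H^1}^2 = ∫_0^L u(x)^2 dx + ∫_0^L u'(x)^2 dx.
Compute u'(x) = 4*x + 1.
Then u(x)^2 = 4*x**4 + 4*x**3 - 11*x**2 - 6*x + 9 and u'(x)^2 = 16*x**2 + 8*x + 1.
Integrate each monomial from 0 to 5 using ∫_0^5 c·x^n dx = c·5^(n+1)/(n+1):
  ∫_0^5 u(x)^2 dx = ∫_0^5 (4*x^4 + 4*x^3 - 11*x^2 - 6*x + 9) dx. Term by term:
    ∫_0^5 4*x^4 dx = 2500;  ∫_0^5 4*x^3 dx = 625;  ∫_0^5 -11*x^2 dx = -1375/3;
    ∫_0^5 -6*x dx = -75;  ∫_0^5 9 dx = 45.
  Sum: 2500 + 625 − 1375/3 − 75 + 45 = 7910/3.
  ∫_0^5 u'(x)^2 dx = ∫_0^5 (16*x^2 + 8*x + 1) dx. Term by term:
    ∫_0^5 16*x^2 dx = 2000/3;  ∫_0^5 8*x dx = 100;  ∫_0^5 1 dx = 5.
  Sum: 2000/3 + 100 + 5 = 2315/3.
Adding: ||u||_{H^1}^2 = 7910/3 + 2315/3 = 10225/3.


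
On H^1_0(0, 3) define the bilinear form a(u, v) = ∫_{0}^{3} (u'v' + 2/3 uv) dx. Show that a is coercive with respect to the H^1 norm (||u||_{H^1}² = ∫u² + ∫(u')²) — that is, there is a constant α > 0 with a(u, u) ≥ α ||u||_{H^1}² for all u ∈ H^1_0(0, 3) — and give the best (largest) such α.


α = (6 + π^2)/(9 + π^2)

Coercivity of a(·,·) on H^1_0(0, 3) means a(u, u) ≥ α ||u||_{H^1}² for every u ∈ H^1_0.
The interval has length L = 3, and Poincaré/coercivity depend only on L. Here a(u, u) = ∫(u')² + (2/3)·∫u².
Here 0 < c = 2/3 < 1. The condition a(u,u) ≥ α||u||_{H^1}² reads (1−α)∫(u')² ≥ (α−c)∫u². Any admissible α is ≤ 1 (rapidly oscillating u have ∫u²/∫(u')² → 0), and α = 1 would force 0 ≥ (1−c)∫u², impossible since c < 1; so 1−α > 0. By the sharp Poincaré inequality on H^1_0 of an interval of length L, ∫(u')² ≥ (π/L)²∫u² with equality for the first sine mode sin(π(x−x₀)/L) (x₀ the left endpoint), so the inequality holds for all u iff (1−α)(π/L)² ≥ α − c, i.e. α ≤ ((π/L)² + c)/((π/L)² + 1) = (1 + c(L/π)²)/(1 + (L/π)²). With (π/L)² = π^2/9 and c = 2/3, the largest admissible constant is α = ((π/L)² + c)/((π/L)² + 1).
Simplifying, α = (6 + π^2)/(9 + π^2).


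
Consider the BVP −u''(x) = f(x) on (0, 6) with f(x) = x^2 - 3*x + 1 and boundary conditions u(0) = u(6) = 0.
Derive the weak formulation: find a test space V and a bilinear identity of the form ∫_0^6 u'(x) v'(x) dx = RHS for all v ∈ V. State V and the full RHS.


V = H^1_0(0, 6) (so v(0) = v(6) = 0); weak form: ∫_0^6 u'v' dx = ∫_0^6 (x^2 - 3*x + 1) v dx for all v ∈ V.

Multiply both sides by a test function v and integrate from 0 to 6:
  ∫_0^6 −u''(x) v(x) dx = ∫_0^6 f(x) v(x) dx.
Integrate the LHS by parts once:
  ∫_0^6 −u'' v dx = −[u'(x) v(x)]_0^6 + ∫_0^6 u'(x) v'(x) dx.
Thus ∫_0^6 u'(x) v'(x) dx = ∫_0^6 f(x) v(x) dx + [u'(x) v(x)]_0^6.
Choose V so that boundary terms are either known or forced to vanish.
u is Dirichlet: u(0) = u(6) = 0. Let V = H^1_0(0, 6); then v(0) = v(6) = 0, and [u' v]_0^6 = 0.
Weak formulation: find u (satisfying any essential BC) such that ∫_0^6 u'(x) v'(x) dx = ∫_0^6 f v dx for all v ∈ V.
Substituting f(x) = x^2 - 3*x + 1, the right-hand side is ∫_0^6 (x^2 - 3*x + 1) v dx.


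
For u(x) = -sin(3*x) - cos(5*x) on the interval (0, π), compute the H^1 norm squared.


||u||_{H^1(0,π)}^2 = 18*π

u'(x) = 5*sin(5*x) - 3*cos(3*x).
Expand u² and (u')² and integrate term by term on (0, π), using: for integers n ≥ 1, ∫_0^π sin²(nx) dx = ∫_0^π cos²(nx) dx = π/2; for n ≠ n', ∫_0^π sin(nx)sin(n'x) dx = ∫_0^π cos(nx)cos(n'x) dx = 0; and by product-to-sum, ∫_0^π sin(nx)cos(n'x) dx = ½∫_0^π [sin((n+n')x) + sin((n−n')x)] dx, which is 0 when n+n' is even and 2n/(n²−n'²) when n+n' is odd (it need not vanish on (0, π)).
  u² squared terms: (-1)²·∫cos(5x)² dx = 1·π/2 = π/2;  (-1)²·∫sin(3x)² dx = 1·π/2 = π/2.
  u² cross terms: 2·(-1)·(-1)·∫cos(5x)·sin(3x) dx = 2·(0) = 0.
  So ∫_0^π u² dx = π/2 + π/2 + 0 = π.
  (u')² squared terms: (-3)²·∫cos(3x)² dx = 9·π/2 = 9*π/2;  (5)²·∫sin(5x)² dx = 25·π/2 = 25*π/2.
  (u')² cross terms: 2·(-3)·(5)·∫cos(3x)·sin(5x) dx = -30·(0) = 0.
  So ∫_0^π (u')² dx = 9*π/2 + 25*π/2 + 0 = 17*π.
||u||_{H^1}^2 = (π) + (17*π) = 18*π.


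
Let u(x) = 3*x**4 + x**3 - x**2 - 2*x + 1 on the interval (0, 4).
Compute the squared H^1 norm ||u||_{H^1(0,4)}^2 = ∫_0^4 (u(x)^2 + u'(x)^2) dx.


||u||_{H^1}^2 = 69859156/105

The H^1 norm (squared) on an interval (0, L) is
  ||u||_{H^1}^2 = ∫_0^L u(x)^2 dx + ∫_0^L u'(x)^2 dx.
Compute u'(x) = 12*x**3 + 3*x**2 - 2*x - 2.
Then u(x)^2 = 9*x**8 + 6*x**7 - 5*x**6 - 14*x**5 + 3*x**4 + 6*x**3 + 2*x**2 - 4*x + 1 and u'(x)^2 = 144*x**6 + 72*x**5 - 39*x**4 - 60*x**3 - 8*x**2 + 8*x + 4.
Integrate each monomial from 0 to 4 using ∫_0^4 c·x^n dx = c·4^(n+1)/(n+1):
  ∫_0^4 u(x)^2 dx = ∫_0^4 (9*x^8 + 6*x^7 - 5*x^6 - 14*x^5 + 3*x^4 + 6*x^3 + 2*x^2 - 4*x + 1) dx. Term by term:
    ∫_0^4 9*x^8 dx = 262144;  ∫_0^4 6*x^7 dx = 49152;  ∫_0^4 -5*x^6 dx = -81920/7;
    ∫_0^4 -14*x^5 dx = -28672/3;  ∫_0^4 3*x^4 dx = 3072/5;  ∫_0^4 6*x^3 dx = 384;
    ∫_0^4 2*x^2 dx = 128/3;  ∫_0^4 -4*x dx = -32;  ∫_0^4 1 dx = 4.
  Sum: 262144 + 49152 − 81920/7 − 28672/3 + 3072/5 + 384 + 128/3 − 32 + 4 = 30560132/105.
  ∫_0^4 u'(x)^2 dx = ∫_0^4 (144*x^6 + 72*x^5 - 39*x^4 - 60*x^3 - 8*x^2 + 8*x + 4) dx. Term by term:
    ∫_0^4 144*x^6 dx = 2359296/7;  ∫_0^4 72*x^5 dx = 49152;  ∫_0^4 -39*x^4 dx = -39936/5;
    ∫_0^4 -60*x^3 dx = -3840;  ∫_0^4 -8*x^2 dx = -512/3;  ∫_0^4 8*x dx = 64;
    ∫_0^4 4 dx = 16.
  Sum: 2359296/7 + 49152 − 39936/5 − 3840 − 512/3 + 64 + 16 = 39299024/105.
Adding: ||u||_{H^1}^2 = 30560132/105 + 39299024/105 = 69859156/105.


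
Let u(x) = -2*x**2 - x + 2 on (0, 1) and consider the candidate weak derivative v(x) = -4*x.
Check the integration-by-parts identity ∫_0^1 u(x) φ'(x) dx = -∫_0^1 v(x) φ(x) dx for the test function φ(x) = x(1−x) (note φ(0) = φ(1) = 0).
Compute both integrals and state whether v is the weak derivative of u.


LHS = 1/2, RHS = 1/3. No, v is not the weak derivative of u.

u(x) = -2*x**2 - x + 2, classical derivative u'(x) = -4*x - 1.
φ(x) = x(1−x), so φ'(x) = 1 - 2*x.
Note φ(0) = φ(1) = 0, so the boundary term u·φ vanishes.
LHS = ∫_0^1 u(x) φ'(x) dx = ∫_0^1 (4*x^3 - 5*x + 2) dx. Term by term:
  ∫_0^1 4*x^3 dx = 1;  ∫_0^1 -5*x dx = -5/2;  ∫_0^1 2 dx = 2.
Sum: 1 − 5/2 + 2 = 1/2.
So LHS = 1/2.
∫_0^1 v(x) φ(x) dx = ∫_0^1 (4*x^3 - 4*x^2) dx. Term by term:
  ∫_0^1 4*x^3 dx = 1;  ∫_0^1 -4*x^2 dx = -4/3.
Sum: 1 − 4/3 = -1/3.
So RHS = -∫_0^1 v(x) φ(x) dx = 1/3.
LHS − RHS = 1/6 ≠ 0, so the identity fails.
(For a valid weak derivative the identity must hold for EVERY test function, in particular this one. The failure shows v is NOT the weak derivative of u.)
Correct weak derivative would be u'(x) = -4*x - 1.


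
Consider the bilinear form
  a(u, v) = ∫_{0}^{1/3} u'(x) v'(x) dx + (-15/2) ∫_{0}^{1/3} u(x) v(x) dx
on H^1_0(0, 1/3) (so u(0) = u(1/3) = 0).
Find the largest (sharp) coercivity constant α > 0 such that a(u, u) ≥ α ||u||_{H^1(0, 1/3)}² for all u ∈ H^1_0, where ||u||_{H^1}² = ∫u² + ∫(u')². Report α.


α = 3*(-5 + 6*π^2)/(2*(1 + 9*π^2))

Coercivity of a(·,·) on H^1_0(0, 1/3) means a(u, u) ≥ α ||u||_{H^1}² for every u ∈ H^1_0.
The interval has length L = 1/3, and Poincaré/coercivity depend only on L. Here a(u, u) = ∫(u')² + (-15/2)·∫u².
Here c = -15/2 < 0 with |c| < (π/L)² = 9*π^2, so coercivity still holds. The condition a(u,u) ≥ α||u||_{H^1}² reads (1−α)∫(u')² ≥ (α−c)∫u². Any admissible α is ≤ 1 (rapidly oscillating u have ∫u²/∫(u')² → 0), and α = 1 would force 0 ≥ (1−c)∫u², impossible since c < 1; so 1−α > 0. By the sharp Poincaré inequality on H^1_0 of an interval of length L, ∫(u')² ≥ (π/L)²∫u² with equality for the first sine mode sin(π(x−x₀)/L) (x₀ the left endpoint), so the inequality holds for all u iff (1−α)(π/L)² ≥ α − c, i.e. α ≤ ((π/L)² + c)/((π/L)² + 1) = (1 + c(L/π)²)/(1 + (L/π)²). (Direct route, valid since c ≤ 0: Poincaré gives c∫u² ≥ c(L/π)²∫(u')², so a(u,u) ≥ (1 + c(L/π)²)∫(u')², while ||u||_{H^1}² ≤ (1 + (L/π)²)∫(u')²; dividing yields the same α.) With (π/L)² = 9*π^2 and c = -15/2, the largest admissible constant is α = ((π/L)² + c)/((π/L)² + 1).
Simplifying, α = 3*(-5 + 6*π^2)/(2*(1 + 9*π^2)).


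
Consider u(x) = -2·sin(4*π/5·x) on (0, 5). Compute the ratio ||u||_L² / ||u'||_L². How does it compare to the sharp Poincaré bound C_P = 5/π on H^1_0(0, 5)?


||u||_L² / ||u'||_L² = 5/(4*π) < C_P = 5/π.

u(x) = -2·sin(4*π/5·x), so u'(x) = -8*π*cos(4*π*x/5)/5.
Writing u(x) = A·sin(kπx/L) with A = -2 and k = 4, use ∫_0^L sin²(kπx/L) dx = L/2 and ∫_0^L cos²(kπx/L) dx = L/2.
u² = 4·sin²(4*π/5·x) and (u')² = 64*π^2/25·cos²(4*π/5·x), and each of sin², cos² integrates to L/2 = 5/2 over (0, 5).
∫_0^5 u² dx = 10, so ||u||_L² = sqrt(10).
∫_0^5 (u')² dx = 32*π^2/5, so ||u'||_L² = 4*sqrt(10)*π/5.
Ratio ||u||_L² / ||u'||_L² = 5/(4*π).
Sharp Poincaré constant on H^1_0(0, 5) is C_P = L/π = 5/π, achieved by sin(π/5·x).
This is the k = 4 harmonic; the ratio L/(kπ) is strictly less than C_P = L/π, consistent with the sharp inequality ||u||_L² ≤ C_P ||u'||_L².


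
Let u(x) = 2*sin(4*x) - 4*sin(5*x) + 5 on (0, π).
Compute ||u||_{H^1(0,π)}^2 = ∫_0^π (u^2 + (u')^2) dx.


||u||_{H^1(0,π)}^2 = -16 + 267*π

u'(x) = 8*cos(4*x) - 20*cos(5*x).
Expand u² and (u')² and integrate term by term on (0, π), using: for integers n ≥ 1, ∫_0^π sin²(nx) dx = ∫_0^π cos²(nx) dx = π/2; for n ≠ n', ∫_0^π sin(nx)sin(n'x) dx = ∫_0^π cos(nx)cos(n'x) dx = 0; and by product-to-sum, ∫_0^π sin(nx)cos(n'x) dx = ½∫_0^π [sin((n+n')x) + sin((n−n')x)] dx, which is 0 when n+n' is even and 2n/(n²−n'²) when n+n' is odd (it need not vanish on (0, π)). For the constant mode: ∫_0^π 1 dx = π, ∫_0^π cos(nx) dx = 0, ∫_0^π sin(nx) dx = (1−(−1)^n)/n.
  u² squared terms: (5)²·∫1 dx = 25·π = 25*π;  (-4)²·∫sin(5x)² dx = 16·π/2 = 8*π;  (2)²·∫sin(4x)² dx = 4·π/2 = 2*π.
  u² cross terms: 2·(5)·(-4)·∫1·sin(5x) dx = -40·(2/5) = -16;  2·(5)·(2)·∫1·sin(4x) dx = 20·(0) = 0;  2·(-4)·(2)·∫sin(5x)·sin(4x) dx = -16·(0) = 0.
  So ∫_0^π u² dx = 25*π + 8*π + 2*π − 16 + 0 + 0 = -16 + 35*π.
  (u')² squared terms: (-20)²·∫cos(5x)² dx = 400·π/2 = 200*π;  (8)²·∫cos(4x)² dx = 64·π/2 = 32*π.
  (u')² cross terms: 2·(-20)·(8)·∫cos(5x)·cos(4x) dx = -320·(0) = 0.
  So ∫_0^π (u')² dx = 200*π + 32*π + 0 = 232*π.
||u||_{H^1}^2 = (-16 + 35*π) + (232*π) = -16 + 267*π.


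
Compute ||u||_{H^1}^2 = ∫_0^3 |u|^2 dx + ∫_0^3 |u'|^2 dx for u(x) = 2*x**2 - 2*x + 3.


||u||_{H^1}^2 = 1167/5

The H^1 norm (squared) on an interval (0, L) is
  ||u||_{H^1}^2 = ∫_0^L u(x)^2 dx + ∫_0^L u'(x)^2 dx.
Compute u'(x) = 4*x - 2.
Then u(x)^2 = 4*x**4 - 8*x**3 + 16*x**2 - 12*x + 9 and u'(x)^2 = 16*x**2 - 16*x + 4.
Integrate each monomial from 0 to 3 using ∫_0^3 c·x^n dx = c·3^(n+1)/(n+1):
  ∫_0^3 u(x)^2 dx = ∫_0^3 (4*x^4 - 8*x^3 + 16*x^2 - 12*x + 9) dx. Term by term:
    ∫_0^3 4*x^4 dx = 972/5;  ∫_0^3 -8*x^3 dx = -162;  ∫_0^3 16*x^2 dx = 144;
    ∫_0^3 -12*x dx = -54;  ∫_0^3 9 dx = 27.
  Sum: 972/5 − 162 + 144 − 54 + 27 = 747/5.
  ∫_0^3 u'(x)^2 dx = ∫_0^3 (16*x^2 - 16*x + 4) dx. Term by term:
    ∫_0^3 16*x^2 dx = 144;  ∫_0^3 -16*x dx = -72;  ∫_0^3 4 dx = 12.
  Sum: 144 − 72 + 12 = 84.
Adding: ||u||_{H^1}^2 = 747/5 + 84 = 1167/5.


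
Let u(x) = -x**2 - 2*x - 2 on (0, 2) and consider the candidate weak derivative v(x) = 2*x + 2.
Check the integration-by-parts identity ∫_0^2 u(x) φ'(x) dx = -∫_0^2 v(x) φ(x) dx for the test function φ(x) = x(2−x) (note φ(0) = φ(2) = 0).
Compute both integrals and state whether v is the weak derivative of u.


LHS = 16/3, RHS = -16/3. No, v is not the weak derivative of u.

u(x) = -x**2 - 2*x - 2, classical derivative u'(x) = -2*x - 2.
φ(x) = x(2−x), so φ'(x) = 2 - 2*x.
Note φ(0) = φ(2) = 0, so the boundary term u·φ vanishes.
LHS = ∫_0^2 u(x) φ'(x) dx = ∫_0^2 (2*x^3 + 2*x^2 - 4) dx. Term by term:
  ∫_0^2 2*x^3 dx = 8;  ∫_0^2 2*x^2 dx = 16/3;  ∫_0^2 -4 dx = -8.
Sum: 8 + 16/3 − 8 = 16/3.
So LHS = 16/3.
∫_0^2 v(x) φ(x) dx = ∫_0^2 (-2*x^3 + 2*x^2 + 4*x) dx. Term by term:
  ∫_0^2 -2*x^3 dx = -8;  ∫_0^2 2*x^2 dx = 16/3;  ∫_0^2 4*x dx = 8.
Sum: -8 + 16/3 + 8 = 16/3.
So RHS = -∫_0^2 v(x) φ(x) dx = -16/3.
LHS − RHS = 32/3 ≠ 0, so the identity fails.
(For a valid weak derivative the identity must hold for EVERY test function, in particular this one. The failure shows v is NOT the weak derivative of u.)
Correct weak derivative would be u'(x) = -2*x - 2.


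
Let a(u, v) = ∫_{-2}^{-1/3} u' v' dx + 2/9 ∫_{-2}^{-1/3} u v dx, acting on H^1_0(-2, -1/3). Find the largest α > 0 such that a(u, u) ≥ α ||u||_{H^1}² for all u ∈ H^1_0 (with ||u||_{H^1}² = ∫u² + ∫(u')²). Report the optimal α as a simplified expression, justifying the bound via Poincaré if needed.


α = (50 + 81*π^2)/(9*(25 + 9*π^2))

Coercivity of a(·,·) on H^1_0(-2, -1/3) means a(u, u) ≥ α ||u||_{H^1}² for every u ∈ H^1_0.
The interval has length L = 5/3, and Poincaré/coercivity depend only on L. Here a(u, u) = ∫(u')² + (2/9)·∫u².
Here 0 < c = 2/9 < 1. The condition a(u,u) ≥ α||u||_{H^1}² reads (1−α)∫(u')² ≥ (α−c)∫u². Any admissible α is ≤ 1 (rapidly oscillating u have ∫u²/∫(u')² → 0), and α = 1 would force 0 ≥ (1−c)∫u², impossible since c < 1; so 1−α > 0. By the sharp Poincaré inequality on H^1_0 of an interval of length L, ∫(u')² ≥ (π/L)²∫u² with equality for the first sine mode sin(π(x−x₀)/L) (x₀ the left endpoint), so the inequality holds for all u iff (1−α)(π/L)² ≥ α − c, i.e. α ≤ ((π/L)² + c)/((π/L)² + 1) = (1 + c(L/π)²)/(1 + (L/π)²). With (π/L)² = 9*π^2/25 and c = 2/9, the largest admissible constant is α = ((π/L)² + c)/((π/L)² + 1).
Simplifying, α = (50 + 81*π^2)/(9*(25 + 9*π^2)).


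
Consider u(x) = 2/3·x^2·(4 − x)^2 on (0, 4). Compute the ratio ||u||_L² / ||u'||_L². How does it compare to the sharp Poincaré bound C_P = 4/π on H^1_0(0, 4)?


||u||_L² / ||u'||_L² = 2*sqrt(3)/3 < C_P = 4/π.

u(x) = 2/3·x^2·(4 − x)^2, so u'(x) = 8*x*(x - 4)*(x - 2)/3.
u(x) = 2/3·x^2·(4 − x)^2 vanishes at x = 0 and x = 4, so u ∈ H^1_0(0, 4). Differentiate via the product rule and integrate the resulting polynomials term by term.
  ∫_0^4 u² dx = ∫_0^4 (4*x^8/9 - 64*x^7/9 + 128*x^6/3 - 1024*x^5/9 + 1024*x^4/9) dx. Term by term:
    ∫_0^4 4*x^8/9 dx = 1048576/81;  ∫_0^4 -64*x^7/9 dx = -524288/9;  ∫_0^4 128*x^6/3 dx = 2097152/21;
    ∫_0^4 -1024*x^5/9 dx = -2097152/27;  ∫_0^4 1024*x^4/9 dx = 1048576/45.
  Sum: 1048576/81 − 524288/9 + 2097152/21 − 2097152/27 + 1048576/45 = 524288/2835.
  ∫_0^4 (u')² dx = ∫_0^4 (64*x^6/9 - 256*x^5/3 + 3328*x^4/9 - 2048*x^3/3 + 4096*x^2/9) dx. Term by term:
    ∫_0^4 64*x^6/9 dx = 1048576/63;  ∫_0^4 -256*x^5/3 dx = -524288/9;  ∫_0^4 3328*x^4/9 dx = 3407872/45;
    ∫_0^4 -2048*x^3/3 dx = -131072/3;  ∫_0^4 4096*x^2/9 dx = 262144/27.
  Sum: 1048576/63 − 524288/9 + 3407872/45 − 131072/3 + 262144/27 = 131072/945.
∫_0^4 u² dx = 524288/2835, so ||u||_L² = 512*sqrt(70)/315.
∫_0^4 (u')² dx = 131072/945, so ||u'||_L² = 256*sqrt(210)/315.
Ratio ||u||_L² / ||u'||_L² = 2*sqrt(3)/3.
Sharp Poincaré constant on H^1_0(0, 4) is C_P = L/π = 4/π, achieved by sin(π/4·x).
A polynomial bump cannot attain the sharp Poincaré constant (only the first sine eigenfunction does), so the ratio is strictly less than C_P, consistent with ||u||_L² ≤ C_P ||u'||_L².


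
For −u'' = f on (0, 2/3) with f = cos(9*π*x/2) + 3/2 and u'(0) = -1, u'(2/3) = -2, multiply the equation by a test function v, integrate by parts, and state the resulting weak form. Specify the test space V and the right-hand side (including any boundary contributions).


V = H^1(0, 2/3) (v unrestricted at boundary; u is determined up to an additive constant); weak form: ∫_0^2/3 u'v' dx = ∫_0^2/3 (cos(9*π*x/2) + 3/2) v dx − 2·v(2/3) + v(0) for all v ∈ V.

Multiply both sides by a test function v and integrate from 0 to 2/3:
  ∫_0^2/3 −u''(x) v(x) dx = ∫_0^2/3 f(x) v(x) dx.
Integrate the LHS by parts once:
  ∫_0^2/3 −u'' v dx = −[u'(x) v(x)]_0^2/3 + ∫_0^2/3 u'(x) v'(x) dx.
Thus ∫_0^2/3 u'(x) v'(x) dx = ∫_0^2/3 f(x) v(x) dx + [u'(x) v(x)]_0^2/3.
Choose V so that boundary terms are either known or forced to vanish.
u has inhomogeneous Neumann u'(0) = -1, u'(2/3) = -2. [u' v]_0^2/3 = (-2)·v(2/3) − (-1)·v(0) = − 2·v(2/3) + v(0). Take V = H^1(0, 2/3); boundary term becomes part of RHS.
Weak formulation: find u (satisfying any essential BC) such that ∫_0^2/3 u'(x) v'(x) dx = ∫_0^2/3 f v dx − 2·v(2/3) + v(0) for all v ∈ V (Neumann data are natural BCs: they enter the RHS as boundary terms).
Substituting f(x) = cos(9*π*x/2) + 3/2, the right-hand side is ∫_0^2/3 (cos(9*π*x/2) + 3/2) v dx − 2·v(2/3) + v(0).
Compatibility check (pure Neumann): taking v ≡ 1 ∈ V gives 0 = ∫_0^2/3 f dx + (-2) − (-1), i.e. ∫_0^2/3 f dx must equal u'(0) − u'(2/3) = 1. Indeed ∫_0^2/3 (cos(9*π*x/2) + 3/2) dx = 1, so the data are compatible. The solution is then unique only up to an additive constant (fix it e.g. by requiring ∫_0^2/3 u dx = 0).


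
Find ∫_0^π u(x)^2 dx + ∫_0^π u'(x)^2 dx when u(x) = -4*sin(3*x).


||u||_{H^1(0,π)}^2 = 80*π

u'(x) = -12*cos(3*x).
Expand u² and (u')² and integrate term by term on (0, π), using: for integers n ≥ 1, ∫_0^π sin²(nx) dx = ∫_0^π cos²(nx) dx = π/2; for n ≠ n', ∫_0^π sin(nx)sin(n'x) dx = ∫_0^π cos(nx)cos(n'x) dx = 0; and by product-to-sum, ∫_0^π sin(nx)cos(n'x) dx = ½∫_0^π [sin((n+n')x) + sin((n−n')x)] dx, which is 0 when n+n' is even and 2n/(n²−n'²) when n+n' is odd (it need not vanish on (0, π)).
  u² squared terms: (-4)²·∫sin(3x)² dx = 16·π/2 = 8*π.
  So ∫_0^π u² dx = 8*π.
  (u')² squared terms: (-12)²·∫cos(3x)² dx = 144·π/2 = 72*π.
  So ∫_0^π (u')² dx = 72*π.
||u||_{H^1}^2 = (8*π) + (72*π) = 80*π.


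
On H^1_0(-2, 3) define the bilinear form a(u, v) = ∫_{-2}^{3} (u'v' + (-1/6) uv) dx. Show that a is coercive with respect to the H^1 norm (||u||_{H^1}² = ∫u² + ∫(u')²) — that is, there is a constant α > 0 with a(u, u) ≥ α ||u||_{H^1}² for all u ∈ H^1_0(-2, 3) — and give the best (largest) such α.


α = (-25/6 + π^2)/(π^2 + 25)

Coercivity of a(·,·) on H^1_0(-2, 3) means a(u, u) ≥ α ||u||_{H^1}² for every u ∈ H^1_0.
The interval has length L = 5, and Poincaré/coercivity depend only on L. Here a(u, u) = ∫(u')² + (-1/6)·∫u².
Here c = -1/6 < 0 with |c| < (π/L)² = π^2/25, so coercivity still holds. The condition a(u,u) ≥ α||u||_{H^1}² reads (1−α)∫(u')² ≥ (α−c)∫u². Any admissible α is ≤ 1 (rapidly oscillating u have ∫u²/∫(u')² → 0), and α = 1 would force 0 ≥ (1−c)∫u², impossible since c < 1; so 1−α > 0. By the sharp Poincaré inequality on H^1_0 of an interval of length L, ∫(u')² ≥ (π/L)²∫u² with equality for the first sine mode sin(π(x−x₀)/L) (x₀ the left endpoint), so the inequality holds for all u iff (1−α)(π/L)² ≥ α − c, i.e. α ≤ ((π/L)² + c)/((π/L)² + 1) = (1 + c(L/π)²)/(1 + (L/π)²). (Direct route, valid since c ≤ 0: Poincaré gives c∫u² ≥ c(L/π)²∫(u')², so a(u,u) ≥ (1 + c(L/π)²)∫(u')², while ||u||_{H^1}² ≤ (1 + (L/π)²)∫(u')²; dividing yields the same α.) With (π/L)² = π^2/25 and c = -1/6, the largest admissible constant is α = ((π/L)² + c)/((π/L)² + 1).
Simplifying, α = (-25/6 + π^2)/(π^2 + 25).


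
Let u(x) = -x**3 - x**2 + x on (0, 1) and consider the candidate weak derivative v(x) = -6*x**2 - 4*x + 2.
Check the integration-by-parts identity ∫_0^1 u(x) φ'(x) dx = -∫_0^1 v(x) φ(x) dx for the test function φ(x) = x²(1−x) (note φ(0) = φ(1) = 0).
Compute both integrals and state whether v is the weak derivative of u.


LHS = 7/60, RHS = 7/30. No, v is not the weak derivative of u.

u(x) = -x**3 - x**2 + x, classical derivative u'(x) = -3*x**2 - 2*x + 1.
φ(x) = x²(1−x), so φ'(x) = x*(2 - 3*x).
Note φ(0) = φ(1) = 0, so the boundary term u·φ vanishes.
LHS = ∫_0^1 u(x) φ'(x) dx = ∫_0^1 (3*x^5 + x^4 - 5*x^3 + 2*x^2) dx. Term by term:
  ∫_0^1 3*x^5 dx = 1/2;  ∫_0^1 x^4 dx = 1/5;  ∫_0^1 -5*x^3 dx = -5/4;
  ∫_0^1 2*x^2 dx = 2/3.
Sum: 1/2 + 1/5 − 5/4 + 2/3 = 7/60.
So LHS = 7/60.
∫_0^1 v(x) φ(x) dx = ∫_0^1 (6*x^5 - 2*x^4 - 6*x^3 + 2*x^2) dx. Term by term:
  ∫_0^1 6*x^5 dx = 1;  ∫_0^1 -2*x^4 dx = -2/5;  ∫_0^1 -6*x^3 dx = -3/2;
  ∫_0^1 2*x^2 dx = 2/3.
Sum: 1 − 2/5 − 3/2 + 2/3 = -7/30.
So RHS = -∫_0^1 v(x) φ(x) dx = 7/30.
LHS − RHS = -7/60 ≠ 0, so the identity fails.
(For a valid weak derivative the identity must hold for EVERY test function, in particular this one. The failure shows v is NOT the weak derivative of u.)
Correct weak derivative would be u'(x) = -3*x**2 - 2*x + 1.


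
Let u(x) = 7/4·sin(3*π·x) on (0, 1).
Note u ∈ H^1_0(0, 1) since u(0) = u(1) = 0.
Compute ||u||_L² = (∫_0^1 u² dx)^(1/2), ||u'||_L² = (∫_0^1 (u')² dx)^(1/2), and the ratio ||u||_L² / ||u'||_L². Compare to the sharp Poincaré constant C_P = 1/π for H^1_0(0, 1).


||u||_L² / ||u'||_L² = 1/(3*π) < C_P = 1/π.

u(x) = 7/4·sin(3*π·x), so u'(x) = 21*π*cos(3*π*x)/4.
Writing u(x) = A·sin(kπx/L) with A = 7/4 and k = 3, use ∫_0^L sin²(kπx/L) dx = L/2 and ∫_0^L cos²(kπx/L) dx = L/2.
u² = 49/16·sin²(3*π·x) and (u')² = 441*π^2/16·cos²(3*π·x), and each of sin², cos² integrates to L/2 = 1/2 over (0, 1).
∫_0^1 u² dx = 49/32, so ||u||_L² = 7*sqrt(2)/8.
∫_0^1 (u')² dx = 441*π^2/32, so ||u'||_L² = 21*sqrt(2)*π/8.
Ratio ||u||_L² / ||u'||_L² = 1/(3*π).
Sharp Poincaré constant on H^1_0(0, 1) is C_P = L/π = 1/π, achieved by sin(π·x).
This is the k = 3 harmonic; the ratio L/(kπ) is strictly less than C_P = L/π, consistent with the sharp inequality ||u||_L² ≤ C_P ||u'||_L².


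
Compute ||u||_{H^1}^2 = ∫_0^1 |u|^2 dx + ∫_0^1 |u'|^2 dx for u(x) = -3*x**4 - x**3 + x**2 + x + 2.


||u||_{H^1}^2 = 9397/420

The H^1 norm (squared) on an interval (0, L) is
  ||u||_{H^1}^2 = ∫_0^L u(x)^2 dx + ∫_0^L u'(x)^2 dx.
Compute u'(x) = -12*x**3 - 3*x**2 + 2*x + 1.
Then u(x)^2 = 9*x**8 + 6*x**7 - 5*x**6 - 8*x**5 - 13*x**4 - 2*x**3 + 5*x**2 + 4*x + 4 and u'(x)^2 = 144*x**6 + 72*x**5 - 39*x**4 - 36*x**3 - 2*x**2 + 4*x + 1.
Integrate each monomial from 0 to 1 using ∫_0^1 c·x^n dx = c·1^(n+1)/(n+1):
  ∫_0^1 u(x)^2 dx = ∫_0^1 (9*x^8 + 6*x^7 - 5*x^6 - 8*x^5 - 13*x^4 - 2*x^3 + 5*x^2 + 4*x + 4) dx. Term by term:
    ∫_0^1 9*x^8 dx = 1;  ∫_0^1 6*x^7 dx = 3/4;  ∫_0^1 -5*x^6 dx = -5/7;
    ∫_0^1 -8*x^5 dx = -4/3;  ∫_0^1 -13*x^4 dx = -13/5;  ∫_0^1 -2*x^3 dx = -1/2;
    ∫_0^1 5*x^2 dx = 5/3;  ∫_0^1 4*x dx = 2;  ∫_0^1 4 dx = 4.
  Sum: 1 + 3/4 − 5/7 − 4/3 − 13/5 − 1/2 + 5/3 + 2 + 4 = 1793/420.
  ∫_0^1 u'(x)^2 dx = ∫_0^1 (144*x^6 + 72*x^5 - 39*x^4 - 36*x^3 - 2*x^2 + 4*x + 1) dx. Term by term:
    ∫_0^1 144*x^6 dx = 144/7;  ∫_0^1 72*x^5 dx = 12;  ∫_0^1 -39*x^4 dx = -39/5;
    ∫_0^1 -36*x^3 dx = -9;  ∫_0^1 -2*x^2 dx = -2/3;  ∫_0^1 4*x dx = 2;
    ∫_0^1 1 dx = 1.
  Sum: 144/7 + 12 − 39/5 − 9 − 2/3 + 2 + 1 = 1901/105.
Adding: ||u||_{H^1}^2 = 1793/420 + 1901/105 = 9397/420.


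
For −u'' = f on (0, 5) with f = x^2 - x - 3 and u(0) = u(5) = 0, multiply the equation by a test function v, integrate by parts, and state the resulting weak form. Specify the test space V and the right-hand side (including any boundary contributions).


V = H^1_0(0, 5) (so v(0) = v(5) = 0); weak form: ∫_0^5 u'v' dx = ∫_0^5 (x^2 - x - 3) v dx for all v ∈ V.

Multiply both sides by a test function v and integrate from 0 to 5:
  ∫_0^5 −u''(x) v(x) dx = ∫_0^5 f(x) v(x) dx.
Integrate the LHS by parts once:
  ∫_0^5 −u'' v dx = −[u'(x) v(x)]_0^5 + ∫_0^5 u'(x) v'(x) dx.
Thus ∫_0^5 u'(x) v'(x) dx = ∫_0^5 f(x) v(x) dx + [u'(x) v(x)]_0^5.
Choose V so that boundary terms are either known or forced to vanish.
u is Dirichlet: u(0) = u(5) = 0. Let V = H^1_0(0, 5); then v(0) = v(5) = 0, and [u' v]_0^5 = 0.
Weak formulation: find u (satisfying any essential BC) such that ∫_0^5 u'(x) v'(x) dx = ∫_0^5 f v dx for all v ∈ V.
Substituting f(x) = x^2 - x - 3, the right-hand side is ∫_0^5 (x^2 - x - 3) v dx.


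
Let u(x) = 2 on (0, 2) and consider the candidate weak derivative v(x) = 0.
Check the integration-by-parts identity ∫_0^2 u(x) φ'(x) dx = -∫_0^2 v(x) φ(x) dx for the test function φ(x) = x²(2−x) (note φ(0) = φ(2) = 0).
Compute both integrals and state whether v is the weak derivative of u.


LHS = 0, RHS = 0. Yes, v = u' weakly.

u(x) = 2, classical derivative u'(x) = 0.
φ(x) = x²(2−x), so φ'(x) = x*(4 - 3*x).
Note φ(0) = φ(2) = 0, so the boundary term u·φ vanishes.
LHS = ∫_0^2 u(x) φ'(x) dx = ∫_0^2 (-6*x^2 + 8*x) dx. Term by term:
  ∫_0^2 -6*x^2 dx = -16;  ∫_0^2 8*x dx = 16.
Sum: -16 + 16 = 0.
So LHS = 0.
∫_0^2 v(x) φ(x) dx = ∫_0^2 (0) dx. Term by term:
  ∫_0^2 0 dx = 0.
So RHS = -∫_0^2 v(x) φ(x) dx = 0.
LHS = RHS, so the identity holds for this test φ.
Moreover u is smooth here and v(x) = u'(x) = 0 pointwise, so the identity holds for every test function. Hence v is the weak derivative of u.


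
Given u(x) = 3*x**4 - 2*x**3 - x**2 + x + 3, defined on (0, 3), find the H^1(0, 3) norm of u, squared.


||u||_{H^1}^2 = 1353858/35

The H^1 norm (squared) on an interval (0, L) is
  ||u||_{H^1}^2 = ∫_0^L u(x)^2 dx + ∫_0^L u'(x)^2 dx.
Compute u'(x) = 12*x**3 - 6*x**2 - 2*x + 1.
Then u(x)^2 = 9*x**8 - 12*x**7 - 2*x**6 + 10*x**5 + 15*x**4 - 14*x**3 - 5*x**2 + 6*x + 9 and u'(x)^2 = 144*x**6 - 144*x**5 - 12*x**4 + 48*x**3 - 8*x**2 - 4*x + 1.
Integrate each monomial from 0 to 3 using ∫_0^3 c·x^n dx = c·3^(n+1)/(n+1):
  ∫_0^3 u(x)^2 dx = ∫_0^3 (9*x^8 - 12*x^7 - 2*x^6 + 10*x^5 + 15*x^4 - 14*x^3 - 5*x^2 + 6*x + 9) dx. Term by term:
    ∫_0^3 9*x^8 dx = 19683;  ∫_0^3 -12*x^7 dx = -19683/2;  ∫_0^3 -2*x^6 dx = -4374/7;
    ∫_0^3 10*x^5 dx = 1215;  ∫_0^3 15*x^4 dx = 729;  ∫_0^3 -14*x^3 dx = -567/2;
    ∫_0^3 -5*x^2 dx = -45;  ∫_0^3 6*x dx = 27;  ∫_0^3 9 dx = 27.
  Sum: 19683 − 19683/2 − 4374/7 + 1215 + 729 − 567/2 − 45 + 27 + 27 = 76203/7.
  ∫_0^3 u'(x)^2 dx = ∫_0^3 (144*x^6 - 144*x^5 - 12*x^4 + 48*x^3 - 8*x^2 - 4*x + 1) dx. Term by term:
    ∫_0^3 144*x^6 dx = 314928/7;  ∫_0^3 -144*x^5 dx = -17496;  ∫_0^3 -12*x^4 dx = -2916/5;
    ∫_0^3 48*x^3 dx = 972;  ∫_0^3 -8*x^2 dx = -72;  ∫_0^3 -4*x dx = -18;
    ∫_0^3 1 dx = 3.
  Sum: 314928/7 − 17496 − 2916/5 + 972 − 72 − 18 + 3 = 972843/35.
Adding: ||u||_{H^1}^2 = 76203/7 + 972843/35 = 1353858/35.


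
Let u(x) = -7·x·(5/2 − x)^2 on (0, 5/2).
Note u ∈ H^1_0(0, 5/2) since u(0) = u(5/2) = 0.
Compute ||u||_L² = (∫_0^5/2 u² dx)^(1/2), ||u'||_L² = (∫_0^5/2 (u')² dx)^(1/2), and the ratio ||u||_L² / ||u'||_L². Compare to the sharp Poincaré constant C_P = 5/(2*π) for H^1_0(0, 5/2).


||u||_L² / ||u'||_L² = 5*sqrt(14)/28 < C_P = 5/(2*π).

u(x) = -7·x·(5/2 − x)^2, so u'(x) = -21*x^2 + 70*x - 175/4.
u(x) = -7·x·(5/2 − x)^2 vanishes at x = 0 and x = 5/2, so u ∈ H^1_0(0, 5/2). Differentiate via the product rule and integrate the resulting polynomials term by term.
  ∫_0^5/2 u² dx = ∫_0^5/2 (49*x^6 - 490*x^5 + 3675*x^4/2 - 6125*x^3/2 + 30625*x^2/16) dx. Term by term:
    ∫_0^5/2 49*x^6 dx = 546875/128;  ∫_0^5/2 -490*x^5 dx = -3828125/192;  ∫_0^5/2 3675*x^4/2 dx = 2296875/64;
    ∫_0^5/2 -6125*x^3/2 dx = -3828125/128;  ∫_0^5/2 30625*x^2/16 dx = 3828125/384.
  Sum: 546875/128 − 3828125/192 + 2296875/64 − 3828125/128 + 3828125/384 = 109375/384.
  ∫_0^5/2 (u')² dx = ∫_0^5/2 (441*x^4 - 2940*x^3 + 13475*x^2/2 - 6125*x + 30625/16) dx. Term by term:
    ∫_0^5/2 441*x^4 dx = 275625/32;  ∫_0^5/2 -2940*x^3 dx = -459375/16;  ∫_0^5/2 13475*x^2/2 dx = 1684375/48;
    ∫_0^5/2 -6125*x dx = -153125/8;  ∫_0^5/2 30625/16 dx = 153125/32.
  Sum: 275625/32 − 459375/16 + 1684375/48 − 153125/8 + 153125/32 = 30625/48.
∫_0^5/2 u² dx = 109375/384, so ||u||_L² = 125*sqrt(42)/48.
∫_0^5/2 (u')² dx = 30625/48, so ||u'||_L² = 175*sqrt(3)/12.
Ratio ||u||_L² / ||u'||_L² = 5*sqrt(14)/28.
Sharp Poincaré constant on H^1_0(0, 5/2) is C_P = L/π = 5/(2*π), achieved by sin(2*π/5·x).
A polynomial bump cannot attain the sharp Poincaré constant (only the first sine eigenfunction does), so the ratio is strictly less than C_P, consistent with ||u||_L² ≤ C_P ||u'||_L².


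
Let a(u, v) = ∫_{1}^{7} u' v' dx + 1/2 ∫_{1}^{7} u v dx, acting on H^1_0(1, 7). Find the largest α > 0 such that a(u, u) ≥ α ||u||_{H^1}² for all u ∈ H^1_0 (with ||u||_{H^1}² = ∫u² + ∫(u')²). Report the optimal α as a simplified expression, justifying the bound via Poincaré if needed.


α = (π^2 + 18)/(π^2 + 36)

Coercivity of a(·,·) on H^1_0(1, 7) means a(u, u) ≥ α ||u||_{H^1}² for every u ∈ H^1_0.
The interval has length L = 6, and Poincaré/coercivity depend only on L. Here a(u, u) = ∫(u')² + (1/2)·∫u².
Here 0 < c = 1/2 < 1. The condition a(u,u) ≥ α||u||_{H^1}² reads (1−α)∫(u')² ≥ (α−c)∫u². Any admissible α is ≤ 1 (rapidly oscillating u have ∫u²/∫(u')² → 0), and α = 1 would force 0 ≥ (1−c)∫u², impossible since c < 1; so 1−α > 0. By the sharp Poincaré inequality on H^1_0 of an interval of length L, ∫(u')² ≥ (π/L)²∫u² with equality for the first sine mode sin(π(x−x₀)/L) (x₀ the left endpoint), so the inequality holds for all u iff (1−α)(π/L)² ≥ α − c, i.e. α ≤ ((π/L)² + c)/((π/L)² + 1) = (1 + c(L/π)²)/(1 + (L/π)²). With (π/L)² = π^2/36 and c = 1/2, the largest admissible constant is α = ((π/L)² + c)/((π/L)² + 1).
Simplifying, α = (π^2 + 18)/(π^2 + 36).


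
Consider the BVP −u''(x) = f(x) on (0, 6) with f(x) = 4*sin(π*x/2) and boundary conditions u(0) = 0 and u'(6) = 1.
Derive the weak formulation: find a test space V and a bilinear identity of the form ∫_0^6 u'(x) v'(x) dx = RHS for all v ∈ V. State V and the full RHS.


V = {v ∈ H^1(0, 6) : v(0) = 0} (test functions vanish at x = 0 where u is specified); weak form: ∫_0^6 u'v' dx = ∫_0^6 (4*sin(π*x/2)) v dx + v(6) for all v ∈ V.

Multiply both sides by a test function v and integrate from 0 to 6:
  ∫_0^6 −u''(x) v(x) dx = ∫_0^6 f(x) v(x) dx.
Integrate the LHS by parts once:
  ∫_0^6 −u'' v dx = −[u'(x) v(x)]_0^6 + ∫_0^6 u'(x) v'(x) dx.
Thus ∫_0^6 u'(x) v'(x) dx = ∫_0^6 f(x) v(x) dx + [u'(x) v(x)]_0^6.
Choose V so that boundary terms are either known or forced to vanish.
Mixed BC: u(0) = 0 (Dirichlet) and u'(6) = 1 (Neumann). Define V = {v ∈ H^1(0, 6) : v(0) = 0}. Then [u' v]_0^6 = u'(6)·v(6) − u'(0)·0 = v(6).
Weak formulation: find u (satisfying any essential BC) such that ∫_0^6 u'(x) v'(x) dx = ∫_0^6 f v dx + v(6) for all v ∈ V (Dirichlet at 0 absorbed into V; Neumann datum at x = 6 contributes the boundary term).
Substituting f(x) = 4*sin(π*x/2), the right-hand side is ∫_0^6 (4*sin(π*x/2)) v dx + v(6).


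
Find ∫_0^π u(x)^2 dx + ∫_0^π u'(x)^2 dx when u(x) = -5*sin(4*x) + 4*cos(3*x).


||u||_{H^1(0,π)}^2 = -3200/7 + 585*π/2

u'(x) = -12*sin(3*x) - 20*cos(4*x).
Expand u² and (u')² and integrate term by term on (0, π), using: for integers n ≥ 1, ∫_0^π sin²(nx) dx = ∫_0^π cos²(nx) dx = π/2; for n ≠ n', ∫_0^π sin(nx)sin(n'x) dx = ∫_0^π cos(nx)cos(n'x) dx = 0; and by product-to-sum, ∫_0^π sin(nx)cos(n'x) dx = ½∫_0^π [sin((n+n')x) + sin((n−n')x)] dx, which is 0 when n+n' is even and 2n/(n²−n'²) when n+n' is odd (it need not vanish on (0, π)).
  u² squared terms: (-5)²·∫sin(4x)² dx = 25·π/2 = 25*π/2;  (4)²·∫cos(3x)² dx = 16·π/2 = 8*π.
  u² cross terms: 2·(-5)·(4)·∫sin(4x)·cos(3x) dx = -40·(8/7) = -320/7.
  So ∫_0^π u² dx = 25*π/2 + 8*π − 320/7 = -320/7 + 41*π/2.
  (u')² squared terms: (-20)²·∫cos(4x)² dx = 400·π/2 = 200*π;  (-12)²·∫sin(3x)² dx = 144·π/2 = 72*π.
  (u')² cross terms: 2·(-20)·(-12)·∫cos(4x)·sin(3x) dx = 480·(-6/7) = -2880/7.
  So ∫_0^π (u')² dx = 200*π + 72*π − 2880/7 = -2880/7 + 272*π.
||u||_{H^1}^2 = (-320/7 + 41*π/2) + (-2880/7 + 272*π) = -3200/7 + 585*π/2.


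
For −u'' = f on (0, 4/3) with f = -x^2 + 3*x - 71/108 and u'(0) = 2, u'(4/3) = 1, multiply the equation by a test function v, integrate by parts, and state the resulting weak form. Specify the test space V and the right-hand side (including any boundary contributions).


V = H^1(0, 4/3) (v unrestricted at boundary; u is determined up to an additive constant); weak form: ∫_0^4/3 u'v' dx = ∫_0^4/3 (-x^2 + 3*x - 71/108) v dx + v(4/3) − 2·v(0) for all v ∈ V.

Multiply both sides by a test function v and integrate from 0 to 4/3:
  ∫_0^4/3 −u''(x) v(x) dx = ∫_0^4/3 f(x) v(x) dx.
Integrate the LHS by parts once:
  ∫_0^4/3 −u'' v dx = −[u'(x) v(x)]_0^4/3 + ∫_0^4/3 u'(x) v'(x) dx.
Thus ∫_0^4/3 u'(x) v'(x) dx = ∫_0^4/3 f(x) v(x) dx + [u'(x) v(x)]_0^4/3.
Choose V so that boundary terms are either known or forced to vanish.
u has inhomogeneous Neumann u'(0) = 2, u'(4/3) = 1. [u' v]_0^4/3 = (1)·v(4/3) − (2)·v(0) = v(4/3) − 2·v(0). Take V = H^1(0, 4/3); boundary term becomes part of RHS.
Weak formulation: find u (satisfying any essential BC) such that ∫_0^4/3 u'(x) v'(x) dx = ∫_0^4/3 f v dx + v(4/3) − 2·v(0) for all v ∈ V (Neumann data are natural BCs: they enter the RHS as boundary terms).
Substituting f(x) = -x^2 + 3*x - 71/108, the right-hand side is ∫_0^4/3 (-x^2 + 3*x - 71/108) v dx + v(4/3) − 2·v(0).
Compatibility check (pure Neumann): taking v ≡ 1 ∈ V gives 0 = ∫_0^4/3 f dx + (1) − (2), i.e. ∫_0^4/3 f dx must equal u'(0) − u'(4/3) = 1. Indeed ∫_0^4/3 (-x^2 + 3*x - 71/108) dx = 1, so the data are compatible. The solution is then unique only up to an additive constant (fix it e.g. by requiring ∫_0^4/3 u dx = 0).
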